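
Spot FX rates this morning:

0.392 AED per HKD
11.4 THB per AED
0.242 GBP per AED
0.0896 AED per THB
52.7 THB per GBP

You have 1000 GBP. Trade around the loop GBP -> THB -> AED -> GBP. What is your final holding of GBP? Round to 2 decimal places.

1142.70

1000 GBP × 52.7 = 52700 THB
52700 THB × 0.0896 = 4721.92 AED
4721.92 AED × 0.242 = 1142.70464 GBP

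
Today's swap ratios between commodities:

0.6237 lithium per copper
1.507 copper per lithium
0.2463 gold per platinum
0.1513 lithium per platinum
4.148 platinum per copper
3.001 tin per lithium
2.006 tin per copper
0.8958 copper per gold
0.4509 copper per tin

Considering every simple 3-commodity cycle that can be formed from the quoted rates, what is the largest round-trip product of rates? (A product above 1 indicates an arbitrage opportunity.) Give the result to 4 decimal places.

0.9458

copper→platinum→lithium→copper: 4.148 × 0.1513 × 1.507 = 0.94578
copper→platinum→gold→copper: 4.148 × 0.2463 × 0.8958 = 0.91520
tin→copper→lithium→tin: 0.4509 × 0.6237 × 3.001 = 0.84396
Maximum is copper→platinum→lithium→copper at 0.9458; no arbitrage — every cycle loses value.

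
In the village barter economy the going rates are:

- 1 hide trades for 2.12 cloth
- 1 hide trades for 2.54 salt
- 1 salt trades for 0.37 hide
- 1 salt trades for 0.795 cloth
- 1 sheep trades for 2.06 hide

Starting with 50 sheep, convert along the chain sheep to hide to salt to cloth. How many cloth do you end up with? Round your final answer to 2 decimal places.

207.99

50 sheep × 2.06 = 103 hide
103 hide × 2.54 = 261.62 salt
261.62 salt × 0.795 = 207.9879 cloth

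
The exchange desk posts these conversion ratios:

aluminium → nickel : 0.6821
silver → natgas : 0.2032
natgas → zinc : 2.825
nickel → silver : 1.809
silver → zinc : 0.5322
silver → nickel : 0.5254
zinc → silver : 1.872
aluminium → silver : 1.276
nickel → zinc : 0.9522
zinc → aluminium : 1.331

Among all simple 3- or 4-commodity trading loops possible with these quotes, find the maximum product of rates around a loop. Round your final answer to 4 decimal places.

silver→natgas→zinc→silver: 0.2032 × 2.825 × 1.872 = 1.07460
silver→natgas→zinc→aluminium→silver: 0.2032 × 2.825 × 1.331 × 1.276 = 0.97492
nickel→zinc→silver→nickel: 0.9522 × 1.872 × 0.5254 = 0.93654
silver→zinc→aluminium→silver: 0.5322 × 1.331 × 1.276 = 0.90387
nickel→silver→zinc→aluminium→nickel: 1.809 × 0.5322 × 1.331 × 0.6821 = 0.87406
nickel→zinc→aluminium→nickel: 0.9522 × 1.331 × 0.6821 = 0.86448
nickel→zinc→aluminium→silver→nickel: 0.9522 × 1.331 × 1.276 × 0.5254 = 0.84966
Maximum is silver→natgas→zinc→silver at 1.0746; arbitrage exists.

1.0746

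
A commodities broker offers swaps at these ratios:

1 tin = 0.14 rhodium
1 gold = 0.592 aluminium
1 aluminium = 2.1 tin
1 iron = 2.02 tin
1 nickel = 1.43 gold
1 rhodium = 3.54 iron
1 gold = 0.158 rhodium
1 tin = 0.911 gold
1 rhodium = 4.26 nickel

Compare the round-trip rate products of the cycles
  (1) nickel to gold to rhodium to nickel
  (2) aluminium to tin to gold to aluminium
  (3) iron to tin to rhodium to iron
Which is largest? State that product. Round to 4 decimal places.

(1) 1.43 × 0.158 × 4.26 = 0.96250
(2) 2.1 × 0.911 × 0.592 = 1.13256
(3) 2.02 × 0.14 × 3.54 = 1.00111
Highest is cycle (2) at 1.1326 (>1, arbitrage).

1.1326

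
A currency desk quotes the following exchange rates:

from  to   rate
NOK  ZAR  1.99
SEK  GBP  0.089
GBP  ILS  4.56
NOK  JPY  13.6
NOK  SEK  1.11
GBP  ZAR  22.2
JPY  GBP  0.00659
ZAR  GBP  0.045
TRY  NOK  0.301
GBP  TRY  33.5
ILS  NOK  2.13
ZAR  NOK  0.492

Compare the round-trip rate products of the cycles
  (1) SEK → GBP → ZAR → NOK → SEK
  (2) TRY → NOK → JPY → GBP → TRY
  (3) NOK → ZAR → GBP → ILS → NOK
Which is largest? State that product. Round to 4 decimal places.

1.0790

(1) 0.089 × 22.2 × 0.492 × 1.11 = 1.07902
(2) 0.301 × 13.6 × 0.00659 × 33.5 = 0.90372
(3) 1.99 × 0.045 × 4.56 × 2.13 = 0.86978
Highest is cycle (1) at 1.0790 (>1, arbitrage).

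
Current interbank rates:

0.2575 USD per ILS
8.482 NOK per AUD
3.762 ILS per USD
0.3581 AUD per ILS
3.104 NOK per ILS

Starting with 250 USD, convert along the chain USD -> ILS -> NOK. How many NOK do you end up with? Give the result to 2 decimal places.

250 USD × 3.762 = 940.5 ILS
940.5 ILS × 3.104 = 2919.312 NOK

2919.31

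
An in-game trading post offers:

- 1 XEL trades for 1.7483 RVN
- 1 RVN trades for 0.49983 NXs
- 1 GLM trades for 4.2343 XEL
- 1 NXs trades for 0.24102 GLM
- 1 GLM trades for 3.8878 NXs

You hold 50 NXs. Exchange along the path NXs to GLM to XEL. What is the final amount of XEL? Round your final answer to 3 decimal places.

50 NXs × 0.24102 = 12.051 GLM
12.051 GLM × 4.2343 = 51.0275493 XEL

51.028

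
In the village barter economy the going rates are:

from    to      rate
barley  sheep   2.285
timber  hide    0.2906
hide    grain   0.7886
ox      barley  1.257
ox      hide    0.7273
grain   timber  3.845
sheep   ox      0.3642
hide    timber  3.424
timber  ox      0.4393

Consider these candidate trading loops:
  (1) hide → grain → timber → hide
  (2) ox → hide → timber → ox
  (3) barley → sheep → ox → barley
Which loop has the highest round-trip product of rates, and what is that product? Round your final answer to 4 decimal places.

1.0940

(1) 0.7886 × 3.845 × 0.2906 = 0.88115
(2) 0.7273 × 3.424 × 0.4393 = 1.09398
(3) 2.285 × 0.3642 × 1.257 = 1.04607
Highest is cycle (2) at 1.0940 (>1, arbitrage).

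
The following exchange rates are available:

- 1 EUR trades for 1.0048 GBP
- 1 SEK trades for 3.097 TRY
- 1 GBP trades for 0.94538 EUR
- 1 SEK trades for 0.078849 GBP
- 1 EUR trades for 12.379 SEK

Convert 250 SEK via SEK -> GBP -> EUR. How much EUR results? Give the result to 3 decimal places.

250 SEK × 0.078849 = 19.71225 GBP
19.71225 GBP × 0.94538 = 18.635566905 EUR

18.636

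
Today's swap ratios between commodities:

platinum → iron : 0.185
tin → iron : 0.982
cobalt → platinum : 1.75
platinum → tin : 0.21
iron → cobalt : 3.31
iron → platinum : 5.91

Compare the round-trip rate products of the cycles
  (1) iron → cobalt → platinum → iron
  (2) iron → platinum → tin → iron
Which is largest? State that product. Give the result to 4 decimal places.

(1) 3.31 × 1.75 × 0.185 = 1.07161
(2) 5.91 × 0.21 × 0.982 = 1.21876
Highest is cycle (2) at 1.2188 (>1, arbitrage).

1.2188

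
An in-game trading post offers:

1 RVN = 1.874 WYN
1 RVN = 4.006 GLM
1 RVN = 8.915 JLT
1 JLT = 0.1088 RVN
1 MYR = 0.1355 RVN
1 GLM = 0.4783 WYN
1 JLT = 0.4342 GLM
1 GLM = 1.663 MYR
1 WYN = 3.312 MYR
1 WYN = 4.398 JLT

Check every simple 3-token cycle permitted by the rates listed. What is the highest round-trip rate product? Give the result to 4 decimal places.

0.9134

GLM→WYN→JLT→GLM: 0.4783 × 4.398 × 0.4342 = 0.91337
RVN→GLM→MYR→RVN: 4.006 × 1.663 × 0.1355 = 0.90270
RVN→WYN→JLT→RVN: 1.874 × 4.398 × 0.1088 = 0.89671
RVN→WYN→MYR→RVN: 1.874 × 3.312 × 0.1355 = 0.84101
Maximum is GLM→WYN→JLT→GLM at 0.9134; no arbitrage — every cycle loses value.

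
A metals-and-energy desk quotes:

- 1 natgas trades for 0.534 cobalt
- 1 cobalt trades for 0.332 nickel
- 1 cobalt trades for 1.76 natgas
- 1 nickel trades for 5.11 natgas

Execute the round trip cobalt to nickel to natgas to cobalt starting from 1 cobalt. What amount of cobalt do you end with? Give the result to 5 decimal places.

1 cobalt × 0.332 = 0.332 nickel
0.332 nickel × 5.11 = 1.69652 natgas
1.69652 natgas × 0.534 = 0.90594168 cobalt

0.90594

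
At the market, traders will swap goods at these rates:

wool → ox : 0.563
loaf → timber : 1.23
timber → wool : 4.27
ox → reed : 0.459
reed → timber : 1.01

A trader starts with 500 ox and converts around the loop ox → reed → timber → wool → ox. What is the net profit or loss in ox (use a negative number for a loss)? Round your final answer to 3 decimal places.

500 ox × 0.459 = 229.5 reed
229.5 reed × 1.01 = 231.795 timber
231.795 timber × 4.27 = 989.76465 wool
989.76465 wool × 0.563 = 557.23749795 ox
Net change: 557.23749795 − 500 = 57.23749795 ox

57.237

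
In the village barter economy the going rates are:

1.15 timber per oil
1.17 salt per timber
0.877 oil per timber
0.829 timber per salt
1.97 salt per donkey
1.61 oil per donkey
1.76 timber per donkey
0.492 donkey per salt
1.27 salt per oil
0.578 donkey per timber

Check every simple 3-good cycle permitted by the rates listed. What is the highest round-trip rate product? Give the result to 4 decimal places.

oil→timber→donkey→oil: 1.15 × 0.578 × 1.61 = 1.07017
salt→donkey→timber→salt: 0.492 × 1.76 × 1.17 = 1.01313
salt→donkey→oil→salt: 0.492 × 1.61 × 1.27 = 1.00599
salt→timber→donkey→salt: 0.829 × 0.578 × 1.97 = 0.94395
salt→timber→oil→salt: 0.829 × 0.877 × 1.27 = 0.92333
Maximum is oil→timber→donkey→oil at 1.0702; arbitrage exists.

1.0702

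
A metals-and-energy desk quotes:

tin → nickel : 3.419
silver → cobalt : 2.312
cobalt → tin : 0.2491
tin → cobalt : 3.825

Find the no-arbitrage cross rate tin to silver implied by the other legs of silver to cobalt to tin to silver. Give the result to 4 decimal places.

1.7364

Known legs of the cycle: 2.312 × 0.2491 = 0.5759192
For no arbitrage the full-cycle product must be 1, so the missing rate is 1 / 0.5759192 ≈ 1.736355.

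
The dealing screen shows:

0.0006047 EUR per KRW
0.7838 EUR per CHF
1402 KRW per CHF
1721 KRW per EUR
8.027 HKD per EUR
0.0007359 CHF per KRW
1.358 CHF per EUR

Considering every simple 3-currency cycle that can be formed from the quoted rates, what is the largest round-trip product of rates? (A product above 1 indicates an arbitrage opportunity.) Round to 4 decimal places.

EUR→CHF→KRW→EUR: 1.358 × 1402 × 0.0006047 = 1.15130
EUR→KRW→CHF→EUR: 1721 × 0.0007359 × 0.7838 = 0.99267
Maximum is EUR→CHF→KRW→EUR at 1.1513; arbitrage exists.

1.1513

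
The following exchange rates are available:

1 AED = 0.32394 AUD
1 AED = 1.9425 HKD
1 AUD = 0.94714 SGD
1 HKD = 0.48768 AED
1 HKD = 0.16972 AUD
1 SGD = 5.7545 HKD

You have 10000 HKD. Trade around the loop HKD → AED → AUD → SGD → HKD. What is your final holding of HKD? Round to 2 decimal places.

10000 HKD × 0.48768 = 4876.8 AED
4876.8 AED × 0.32394 = 1579.790592 AUD
1579.790592 AUD × 0.94714 = 1496.28286130688 SGD
1496.28286130688 SGD × 5.7545 = 8610.35972539044096 HKD

8610.36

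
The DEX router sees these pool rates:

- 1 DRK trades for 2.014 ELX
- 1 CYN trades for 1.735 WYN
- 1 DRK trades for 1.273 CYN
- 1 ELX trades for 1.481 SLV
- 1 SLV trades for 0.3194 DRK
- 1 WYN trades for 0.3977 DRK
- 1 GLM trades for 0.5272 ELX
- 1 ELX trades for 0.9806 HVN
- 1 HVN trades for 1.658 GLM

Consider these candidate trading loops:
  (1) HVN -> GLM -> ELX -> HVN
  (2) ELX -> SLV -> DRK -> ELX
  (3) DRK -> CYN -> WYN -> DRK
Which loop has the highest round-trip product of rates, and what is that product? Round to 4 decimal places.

(1) 1.658 × 0.5272 × 0.9806 = 0.85714
(2) 1.481 × 0.3194 × 2.014 = 0.95269
(3) 1.273 × 1.735 × 0.3977 = 0.87838
Highest is cycle (2) at 0.9527 (≤1, no arbitrage).

0.9527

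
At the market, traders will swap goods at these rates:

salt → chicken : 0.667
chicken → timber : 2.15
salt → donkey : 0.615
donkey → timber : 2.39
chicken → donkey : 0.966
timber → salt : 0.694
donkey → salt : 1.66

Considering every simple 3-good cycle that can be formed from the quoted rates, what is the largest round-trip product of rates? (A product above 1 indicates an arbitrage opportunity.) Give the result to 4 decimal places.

chicken→donkey→salt→chicken: 0.966 × 1.66 × 0.667 = 1.06957
salt→donkey→timber→salt: 0.615 × 2.39 × 0.694 = 1.02008
chicken→timber→salt→chicken: 2.15 × 0.694 × 0.667 = 0.99523
Maximum is chicken→donkey→salt→chicken at 1.0696; arbitrage exists.

1.0696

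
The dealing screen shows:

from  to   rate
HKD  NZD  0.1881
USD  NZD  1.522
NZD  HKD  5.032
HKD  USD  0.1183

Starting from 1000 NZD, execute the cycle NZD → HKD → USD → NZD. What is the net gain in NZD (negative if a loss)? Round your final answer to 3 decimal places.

-93.975

1000 NZD × 5.032 = 5032 HKD
5032 HKD × 0.1183 = 595.2856 USD
595.2856 USD × 1.522 = 906.0246832 NZD
Net change: 906.0246832 − 1000 = -93.9753168 NZD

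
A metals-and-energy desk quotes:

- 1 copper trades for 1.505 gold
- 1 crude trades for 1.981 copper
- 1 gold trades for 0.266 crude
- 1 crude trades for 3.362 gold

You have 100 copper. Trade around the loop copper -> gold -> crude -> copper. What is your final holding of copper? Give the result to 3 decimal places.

79.305

100 copper × 1.505 = 150.5 gold
150.5 gold × 0.266 = 40.033 crude
40.033 crude × 1.981 = 79.305373 copper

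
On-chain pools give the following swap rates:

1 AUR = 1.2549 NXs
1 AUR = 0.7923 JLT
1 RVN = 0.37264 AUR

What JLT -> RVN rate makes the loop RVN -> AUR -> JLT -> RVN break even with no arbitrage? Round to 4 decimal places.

3.3870

Known legs of the cycle: 0.37264 × 0.7923 = 0.295242672
For no arbitrage the full-cycle product must be 1, so the missing rate is 1 / 0.295242672 ≈ 3.387044.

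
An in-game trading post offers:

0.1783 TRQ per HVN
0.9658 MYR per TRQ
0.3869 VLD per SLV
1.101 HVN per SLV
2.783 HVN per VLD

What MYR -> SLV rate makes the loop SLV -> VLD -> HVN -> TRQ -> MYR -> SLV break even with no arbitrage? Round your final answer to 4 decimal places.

5.3932

Known legs of the cycle: 0.3869 × 2.783 × 0.1783 × 0.9658 = 0.185417397169378
For no arbitrage the full-cycle product must be 1, so the missing rate is 1 / 0.185417397169378 ≈ 5.393237.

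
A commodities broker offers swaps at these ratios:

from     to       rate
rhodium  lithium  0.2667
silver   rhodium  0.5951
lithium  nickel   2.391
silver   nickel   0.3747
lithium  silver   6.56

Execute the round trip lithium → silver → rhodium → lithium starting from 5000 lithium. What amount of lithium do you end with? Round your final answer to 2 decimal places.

5000 lithium × 6.56 = 32800 silver
32800 silver × 0.5951 = 19519.28 rhodium
19519.28 rhodium × 0.2667 = 5205.791976 lithium

5205.79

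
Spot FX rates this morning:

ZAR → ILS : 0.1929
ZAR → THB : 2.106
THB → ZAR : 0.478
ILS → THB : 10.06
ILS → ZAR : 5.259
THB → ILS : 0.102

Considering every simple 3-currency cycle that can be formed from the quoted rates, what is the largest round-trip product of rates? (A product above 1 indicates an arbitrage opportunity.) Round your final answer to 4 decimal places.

1.1297

THB→ILS→ZAR→THB: 0.102 × 5.259 × 2.106 = 1.12970
THB→ZAR→ILS→THB: 0.478 × 0.1929 × 10.06 = 0.92759
Maximum is THB→ILS→ZAR→THB at 1.1297; arbitrage exists.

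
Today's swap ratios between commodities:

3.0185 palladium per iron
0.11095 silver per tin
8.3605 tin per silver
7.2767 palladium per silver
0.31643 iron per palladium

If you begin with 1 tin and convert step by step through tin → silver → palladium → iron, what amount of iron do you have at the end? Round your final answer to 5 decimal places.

0.25547

1 tin × 0.11095 = 0.11095 silver
0.11095 silver × 7.2767 = 0.807349865 palladium
0.807349865 palladium × 0.31643 = 0.25546971778195 iron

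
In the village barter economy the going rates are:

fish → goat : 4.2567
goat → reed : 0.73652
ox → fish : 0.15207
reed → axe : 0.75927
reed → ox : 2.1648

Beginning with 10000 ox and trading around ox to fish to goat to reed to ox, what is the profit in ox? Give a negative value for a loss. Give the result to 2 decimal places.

320.93

10000 ox × 0.15207 = 1520.7 fish
1520.7 fish × 4.2567 = 6473.16369 goat
6473.16369 goat × 0.73652 = 4767.6145209588 reed
4767.6145209588 reed × 2.1648 = 10320.93191497161024 ox
Net change: 10320.93191497161024 − 10000 = 320.93191497161024 ox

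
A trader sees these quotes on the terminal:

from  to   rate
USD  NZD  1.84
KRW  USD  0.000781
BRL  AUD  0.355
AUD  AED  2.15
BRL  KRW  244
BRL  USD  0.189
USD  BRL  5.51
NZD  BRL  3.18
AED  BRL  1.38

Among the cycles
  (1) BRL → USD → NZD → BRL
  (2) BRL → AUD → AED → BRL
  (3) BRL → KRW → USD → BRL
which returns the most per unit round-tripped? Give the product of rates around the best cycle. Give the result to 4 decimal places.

(1) 0.189 × 1.84 × 3.18 = 1.10588
(2) 0.355 × 2.15 × 1.38 = 1.05329
(3) 244 × 0.000781 × 5.51 = 1.05001
Highest is cycle (1) at 1.1059 (>1, arbitrage).

1.1059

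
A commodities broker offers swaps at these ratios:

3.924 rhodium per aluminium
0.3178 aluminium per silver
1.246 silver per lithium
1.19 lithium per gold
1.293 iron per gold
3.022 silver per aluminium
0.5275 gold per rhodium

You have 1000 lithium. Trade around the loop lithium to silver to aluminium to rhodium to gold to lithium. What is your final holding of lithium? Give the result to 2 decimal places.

975.37

1000 lithium × 1.246 = 1246 silver
1246 silver × 0.3178 = 395.9788 aluminium
395.9788 aluminium × 3.924 = 1553.8208112 rhodium
1553.8208112 rhodium × 0.5275 = 819.640477908 gold
819.640477908 gold × 1.19 = 975.37216871052 lithium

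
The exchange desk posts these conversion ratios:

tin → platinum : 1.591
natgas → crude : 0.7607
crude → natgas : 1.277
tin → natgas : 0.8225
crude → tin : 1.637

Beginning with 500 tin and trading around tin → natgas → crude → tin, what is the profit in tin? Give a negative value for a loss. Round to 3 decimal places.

500 tin × 0.8225 = 411.25 natgas
411.25 natgas × 0.7607 = 312.837875 crude
312.837875 crude × 1.637 = 512.115601375 tin
Net change: 512.115601375 − 500 = 12.115601375 tin

12.116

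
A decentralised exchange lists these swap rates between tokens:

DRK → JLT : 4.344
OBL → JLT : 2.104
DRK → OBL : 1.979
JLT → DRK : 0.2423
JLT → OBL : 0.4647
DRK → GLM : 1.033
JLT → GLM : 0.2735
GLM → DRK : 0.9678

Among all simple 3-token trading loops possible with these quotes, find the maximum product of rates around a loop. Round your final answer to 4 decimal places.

1.1498

DRK→JLT→GLM→DRK: 4.344 × 0.2735 × 0.9678 = 1.14983
DRK→OBL→JLT→DRK: 1.979 × 2.104 × 0.2423 = 1.00889
Maximum is DRK→JLT→GLM→DRK at 1.1498; arbitrage exists.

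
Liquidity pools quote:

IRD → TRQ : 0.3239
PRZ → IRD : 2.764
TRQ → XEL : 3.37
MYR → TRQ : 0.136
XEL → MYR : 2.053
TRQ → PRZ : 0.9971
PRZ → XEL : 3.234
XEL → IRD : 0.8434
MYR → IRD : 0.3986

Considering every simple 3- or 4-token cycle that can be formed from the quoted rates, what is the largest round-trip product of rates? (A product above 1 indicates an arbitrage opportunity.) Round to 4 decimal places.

0.9409

XEL→MYR→TRQ→XEL: 2.053 × 0.136 × 3.37 = 0.94093
XEL→IRD→TRQ→XEL: 0.8434 × 0.3239 × 3.37 = 0.92061
XEL→MYR→TRQ→PRZ→XEL: 2.053 × 0.136 × 0.9971 × 3.234 = 0.90034
XEL→MYR→IRD→TRQ→XEL: 2.053 × 0.3986 × 0.3239 × 3.37 = 0.89324
IRD→TRQ→PRZ→IRD: 0.3239 × 0.9971 × 2.764 = 0.89266
XEL→IRD→TRQ→PRZ→XEL: 0.8434 × 0.3239 × 0.9971 × 3.234 = 0.88089
Maximum is XEL→MYR→TRQ→XEL at 0.9409; no arbitrage — every cycle loses value.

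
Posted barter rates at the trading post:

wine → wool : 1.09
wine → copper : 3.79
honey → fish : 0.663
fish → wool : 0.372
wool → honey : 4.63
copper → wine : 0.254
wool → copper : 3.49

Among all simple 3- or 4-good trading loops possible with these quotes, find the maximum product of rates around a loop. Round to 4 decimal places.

honey→fish→wool→honey: 0.663 × 0.372 × 4.63 = 1.14192
copper→wine→wool→copper: 0.254 × 1.09 × 3.49 = 0.96624
Maximum is honey→fish→wool→honey at 1.1419; arbitrage exists.

1.1419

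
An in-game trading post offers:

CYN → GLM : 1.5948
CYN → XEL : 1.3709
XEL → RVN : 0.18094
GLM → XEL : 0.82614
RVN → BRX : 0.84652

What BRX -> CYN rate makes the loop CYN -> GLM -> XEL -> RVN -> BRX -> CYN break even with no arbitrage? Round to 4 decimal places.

4.9553

Known legs of the cycle: 1.5948 × 0.82614 × 0.18094 × 0.84652 = 0.2018048904633980736
For no arbitrage the full-cycle product must be 1, so the missing rate is 1 / 0.2018048904633980736 ≈ 4.955281.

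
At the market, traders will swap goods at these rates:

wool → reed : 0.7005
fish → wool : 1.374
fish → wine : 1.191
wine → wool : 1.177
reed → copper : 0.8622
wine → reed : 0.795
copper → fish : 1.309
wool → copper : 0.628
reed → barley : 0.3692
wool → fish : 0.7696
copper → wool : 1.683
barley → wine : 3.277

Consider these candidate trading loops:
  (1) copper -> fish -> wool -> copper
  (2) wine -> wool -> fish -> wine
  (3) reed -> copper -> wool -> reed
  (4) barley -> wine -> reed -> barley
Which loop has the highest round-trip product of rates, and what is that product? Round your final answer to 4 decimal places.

(1) 1.309 × 1.374 × 0.628 = 1.12950
(2) 1.177 × 0.7696 × 1.191 = 1.07883
(3) 0.8622 × 1.683 × 0.7005 = 1.01648
(4) 3.277 × 0.795 × 0.3692 = 0.96185
Highest is cycle (1) at 1.1295 (>1, arbitrage).

1.1295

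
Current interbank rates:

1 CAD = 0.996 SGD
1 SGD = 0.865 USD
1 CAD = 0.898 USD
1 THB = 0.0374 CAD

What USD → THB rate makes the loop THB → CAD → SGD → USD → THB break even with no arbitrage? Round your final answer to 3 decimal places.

Known legs of the cycle: 0.0374 × 0.996 × 0.865 = 0.032221596
For no arbitrage the full-cycle product must be 1, so the missing rate is 1 / 0.032221596 ≈ 31.03509.

31.035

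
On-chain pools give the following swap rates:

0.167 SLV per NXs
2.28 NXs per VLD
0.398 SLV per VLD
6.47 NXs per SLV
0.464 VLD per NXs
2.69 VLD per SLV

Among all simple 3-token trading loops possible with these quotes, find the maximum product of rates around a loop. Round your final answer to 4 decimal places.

SLV→NXs→VLD→SLV: 6.47 × 0.464 × 0.398 = 1.19483
SLV→VLD→NXs→SLV: 2.69 × 2.28 × 0.167 = 1.02424
Maximum is SLV→NXs→VLD→SLV at 1.1948; arbitrage exists.

1.1948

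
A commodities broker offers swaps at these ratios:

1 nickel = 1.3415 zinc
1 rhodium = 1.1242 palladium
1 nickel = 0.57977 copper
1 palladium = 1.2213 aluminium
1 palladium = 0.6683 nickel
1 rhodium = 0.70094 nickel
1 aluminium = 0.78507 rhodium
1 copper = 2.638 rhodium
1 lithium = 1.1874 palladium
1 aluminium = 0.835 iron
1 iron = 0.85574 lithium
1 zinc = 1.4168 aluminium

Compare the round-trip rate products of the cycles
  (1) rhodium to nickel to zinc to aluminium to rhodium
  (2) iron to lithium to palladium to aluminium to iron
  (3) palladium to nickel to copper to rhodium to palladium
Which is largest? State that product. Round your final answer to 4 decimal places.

(1) 0.70094 × 1.3415 × 1.4168 × 0.78507 = 1.04590
(2) 0.85574 × 1.1874 × 1.2213 × 0.835 = 1.03621
(3) 0.6683 × 0.57977 × 2.638 × 1.1242 = 1.14907
Highest is cycle (3) at 1.1491 (>1, arbitrage).

1.1491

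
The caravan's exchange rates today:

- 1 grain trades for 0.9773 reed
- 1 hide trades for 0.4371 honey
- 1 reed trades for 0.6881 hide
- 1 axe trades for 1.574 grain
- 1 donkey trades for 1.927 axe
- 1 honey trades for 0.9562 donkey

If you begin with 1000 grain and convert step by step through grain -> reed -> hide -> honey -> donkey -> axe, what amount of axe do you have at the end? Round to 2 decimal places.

1000 grain × 0.9773 = 977.3 reed
977.3 reed × 0.6881 = 672.48013 hide
672.48013 hide × 0.4371 = 293.941064823 honey
293.941064823 honey × 0.9562 = 281.0664461837526 donkey
281.0664461837526 donkey × 1.927 = 541.6150417960912602 axe

541.62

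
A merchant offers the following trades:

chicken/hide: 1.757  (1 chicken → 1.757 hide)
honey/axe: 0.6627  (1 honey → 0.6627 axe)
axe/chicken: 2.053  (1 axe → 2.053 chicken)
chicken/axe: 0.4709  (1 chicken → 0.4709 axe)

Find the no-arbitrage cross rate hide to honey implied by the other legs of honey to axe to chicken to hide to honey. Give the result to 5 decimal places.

0.41833

Known legs of the cycle: 0.6627 × 2.053 × 1.757 = 2.3904390867
For no arbitrage the full-cycle product must be 1, so the missing rate is 1 / 2.3904390867 ≈ 0.4183332.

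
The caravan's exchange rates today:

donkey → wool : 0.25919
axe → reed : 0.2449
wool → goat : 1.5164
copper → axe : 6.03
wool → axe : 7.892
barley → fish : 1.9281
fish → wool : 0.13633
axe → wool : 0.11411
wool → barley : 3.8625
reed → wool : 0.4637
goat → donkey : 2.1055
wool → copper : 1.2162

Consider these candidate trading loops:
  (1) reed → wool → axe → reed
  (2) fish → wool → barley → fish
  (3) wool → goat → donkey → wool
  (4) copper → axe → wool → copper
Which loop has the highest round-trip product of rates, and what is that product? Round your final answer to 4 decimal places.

(1) 0.4637 × 7.892 × 0.2449 = 0.89622
(2) 0.13633 × 3.8625 × 1.9281 = 1.01529
(3) 1.5164 × 2.1055 × 0.25919 = 0.82754
(4) 6.03 × 0.11411 × 1.2162 = 0.83685
Highest is cycle (2) at 1.0153 (>1, arbitrage).

1.0153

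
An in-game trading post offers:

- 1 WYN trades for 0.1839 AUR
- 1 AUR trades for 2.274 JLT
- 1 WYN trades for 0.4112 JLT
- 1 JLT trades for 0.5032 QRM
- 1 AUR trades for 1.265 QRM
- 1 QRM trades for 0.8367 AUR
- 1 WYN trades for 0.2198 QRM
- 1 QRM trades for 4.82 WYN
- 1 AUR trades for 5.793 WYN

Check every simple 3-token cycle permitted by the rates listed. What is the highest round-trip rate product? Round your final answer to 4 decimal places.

WYN→AUR→QRM→WYN: 0.1839 × 1.265 × 4.82 = 1.12129
WYN→QRM→AUR→WYN: 0.2198 × 0.8367 × 5.793 = 1.06537
WYN→JLT→QRM→WYN: 0.4112 × 0.5032 × 4.82 = 0.99733
JLT→QRM→AUR→JLT: 0.5032 × 0.8367 × 2.274 = 0.95742
Maximum is WYN→AUR→QRM→WYN at 1.1213; arbitrage exists.

1.1213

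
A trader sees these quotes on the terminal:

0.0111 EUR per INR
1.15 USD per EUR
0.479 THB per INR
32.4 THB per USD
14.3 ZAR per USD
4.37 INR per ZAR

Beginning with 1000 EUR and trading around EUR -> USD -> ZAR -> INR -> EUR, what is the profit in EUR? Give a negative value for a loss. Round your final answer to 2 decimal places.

-202.30

1000 EUR × 1.15 = 1150 USD
1150 USD × 14.3 = 16445 ZAR
16445 ZAR × 4.37 = 71864.65 INR
71864.65 INR × 0.0111 = 797.697615 EUR
Net change: 797.697615 − 1000 = -202.302385 EUR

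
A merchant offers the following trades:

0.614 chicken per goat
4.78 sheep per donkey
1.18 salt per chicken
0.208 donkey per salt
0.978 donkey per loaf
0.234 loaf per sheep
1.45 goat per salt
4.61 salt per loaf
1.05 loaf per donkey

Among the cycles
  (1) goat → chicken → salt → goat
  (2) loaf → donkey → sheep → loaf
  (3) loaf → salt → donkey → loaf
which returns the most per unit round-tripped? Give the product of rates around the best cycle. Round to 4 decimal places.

(1) 0.614 × 1.18 × 1.45 = 1.05055
(2) 0.978 × 4.78 × 0.234 = 1.09391
(3) 4.61 × 0.208 × 1.05 = 1.00682
Highest is cycle (2) at 1.0939 (>1, arbitrage).

1.0939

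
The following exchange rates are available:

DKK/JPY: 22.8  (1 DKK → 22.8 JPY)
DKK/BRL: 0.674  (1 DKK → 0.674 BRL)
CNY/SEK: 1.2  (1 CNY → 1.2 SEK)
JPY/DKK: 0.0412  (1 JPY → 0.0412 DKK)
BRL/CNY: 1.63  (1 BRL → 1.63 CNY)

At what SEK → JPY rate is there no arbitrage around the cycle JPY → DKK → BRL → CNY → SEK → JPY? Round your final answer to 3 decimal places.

Known legs of the cycle: 0.0412 × 0.674 × 1.63 × 1.2 = 0.0543157728
For no arbitrage the full-cycle product must be 1, so the missing rate is 1 / 0.0543157728 ≈ 18.41086.

18.411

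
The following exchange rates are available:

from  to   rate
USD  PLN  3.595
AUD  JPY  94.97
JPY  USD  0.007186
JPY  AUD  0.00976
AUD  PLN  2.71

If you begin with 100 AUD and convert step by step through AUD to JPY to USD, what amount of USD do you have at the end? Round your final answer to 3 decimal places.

100 AUD × 94.97 = 9497 JPY
9497 JPY × 0.007186 = 68.245442 USD

68.245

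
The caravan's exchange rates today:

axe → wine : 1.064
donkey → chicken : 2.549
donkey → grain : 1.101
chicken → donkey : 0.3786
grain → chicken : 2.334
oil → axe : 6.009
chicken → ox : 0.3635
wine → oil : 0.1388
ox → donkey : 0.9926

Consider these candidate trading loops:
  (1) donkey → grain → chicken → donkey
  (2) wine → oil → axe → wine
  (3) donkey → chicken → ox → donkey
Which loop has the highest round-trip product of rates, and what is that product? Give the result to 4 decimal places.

0.9729

(1) 1.101 × 2.334 × 0.3786 = 0.97290
(2) 0.1388 × 6.009 × 1.064 = 0.88743
(3) 2.549 × 0.3635 × 0.9926 = 0.91970
Highest is cycle (1) at 0.9729 (≤1, no arbitrage).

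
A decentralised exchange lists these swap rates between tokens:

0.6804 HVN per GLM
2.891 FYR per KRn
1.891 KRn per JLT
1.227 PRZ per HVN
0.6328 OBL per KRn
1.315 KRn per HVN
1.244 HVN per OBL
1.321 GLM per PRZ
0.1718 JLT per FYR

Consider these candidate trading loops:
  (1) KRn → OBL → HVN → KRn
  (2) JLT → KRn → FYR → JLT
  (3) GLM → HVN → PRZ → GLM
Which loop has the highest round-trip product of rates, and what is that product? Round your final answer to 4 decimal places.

(1) 0.6328 × 1.244 × 1.315 = 1.03517
(2) 1.891 × 2.891 × 0.1718 = 0.93921
(3) 0.6804 × 1.227 × 1.321 = 1.10284
Highest is cycle (3) at 1.1028 (>1, arbitrage).

1.1028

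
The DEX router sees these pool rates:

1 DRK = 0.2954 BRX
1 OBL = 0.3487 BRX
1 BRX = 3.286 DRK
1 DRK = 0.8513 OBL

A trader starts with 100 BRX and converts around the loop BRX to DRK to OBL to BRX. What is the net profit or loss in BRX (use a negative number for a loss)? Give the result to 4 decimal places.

-2.4556

100 BRX × 3.286 = 328.6 DRK
328.6 DRK × 0.8513 = 279.73718 OBL
279.73718 OBL × 0.3487 = 97.544354666 BRX
Net change: 97.544354666 − 100 = -2.455645334 BRX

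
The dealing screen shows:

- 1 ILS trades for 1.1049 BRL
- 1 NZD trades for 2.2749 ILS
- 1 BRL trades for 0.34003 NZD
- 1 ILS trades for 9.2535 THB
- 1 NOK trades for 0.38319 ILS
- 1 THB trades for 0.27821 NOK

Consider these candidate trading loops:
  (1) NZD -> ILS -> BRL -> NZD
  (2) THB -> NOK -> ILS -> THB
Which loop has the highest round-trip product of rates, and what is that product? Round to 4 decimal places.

(1) 2.2749 × 1.1049 × 0.34003 = 0.85468
(2) 0.27821 × 0.38319 × 9.2535 = 0.98649
Highest is cycle (2) at 0.9865 (≤1, no arbitrage).

0.9865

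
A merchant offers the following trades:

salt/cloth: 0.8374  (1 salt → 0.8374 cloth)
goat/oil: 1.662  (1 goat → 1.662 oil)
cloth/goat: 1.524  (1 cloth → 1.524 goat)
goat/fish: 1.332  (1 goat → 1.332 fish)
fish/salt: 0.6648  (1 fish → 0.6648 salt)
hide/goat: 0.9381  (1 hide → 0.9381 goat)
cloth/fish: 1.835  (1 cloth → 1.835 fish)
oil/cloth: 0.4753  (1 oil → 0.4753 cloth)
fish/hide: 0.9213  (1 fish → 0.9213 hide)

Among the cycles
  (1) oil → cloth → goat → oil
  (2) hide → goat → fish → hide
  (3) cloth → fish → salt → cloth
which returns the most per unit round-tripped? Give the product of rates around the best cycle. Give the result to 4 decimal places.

1.2039

(1) 0.4753 × 1.524 × 1.662 = 1.20388
(2) 0.9381 × 1.332 × 0.9213 = 1.15121
(3) 1.835 × 0.6648 × 0.8374 = 1.02155
Highest is cycle (1) at 1.2039 (>1, arbitrage).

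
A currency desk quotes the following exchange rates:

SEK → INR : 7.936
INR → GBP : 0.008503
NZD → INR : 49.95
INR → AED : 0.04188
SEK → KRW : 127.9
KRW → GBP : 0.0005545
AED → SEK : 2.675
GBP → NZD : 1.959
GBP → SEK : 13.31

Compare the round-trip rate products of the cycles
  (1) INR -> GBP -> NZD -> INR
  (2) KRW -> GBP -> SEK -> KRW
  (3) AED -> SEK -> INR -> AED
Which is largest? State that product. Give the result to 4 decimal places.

0.9440

(1) 0.008503 × 1.959 × 49.95 = 0.83204
(2) 0.0005545 × 13.31 × 127.9 = 0.94395
(3) 2.675 × 7.936 × 0.04188 = 0.88906
Highest is cycle (2) at 0.9440 (≤1, no arbitrage).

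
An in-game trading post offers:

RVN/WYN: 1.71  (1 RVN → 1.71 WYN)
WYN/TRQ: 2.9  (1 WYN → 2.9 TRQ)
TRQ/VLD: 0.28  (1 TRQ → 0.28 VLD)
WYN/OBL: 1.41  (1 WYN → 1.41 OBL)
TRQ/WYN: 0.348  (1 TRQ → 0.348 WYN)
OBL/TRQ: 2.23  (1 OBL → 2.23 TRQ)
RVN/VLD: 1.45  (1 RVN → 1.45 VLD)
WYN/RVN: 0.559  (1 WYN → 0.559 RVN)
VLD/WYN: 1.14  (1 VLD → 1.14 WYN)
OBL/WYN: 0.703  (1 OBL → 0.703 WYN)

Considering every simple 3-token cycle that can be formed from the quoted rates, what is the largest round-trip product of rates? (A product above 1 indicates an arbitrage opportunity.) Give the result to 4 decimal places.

TRQ→WYN→OBL→TRQ: 0.348 × 1.41 × 2.23 = 1.09422
TRQ→VLD→WYN→TRQ: 0.28 × 1.14 × 2.9 = 0.92568
WYN→RVN→VLD→WYN: 0.559 × 1.45 × 1.14 = 0.92403
Maximum is TRQ→WYN→OBL→TRQ at 1.0942; arbitrage exists.

1.0942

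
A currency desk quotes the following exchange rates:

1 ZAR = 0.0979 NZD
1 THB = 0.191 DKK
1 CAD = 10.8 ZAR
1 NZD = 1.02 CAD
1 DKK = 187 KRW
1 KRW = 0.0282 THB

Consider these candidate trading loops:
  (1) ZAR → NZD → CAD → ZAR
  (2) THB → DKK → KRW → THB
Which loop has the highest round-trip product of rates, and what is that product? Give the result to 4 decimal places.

1.0785

(1) 0.0979 × 1.02 × 10.8 = 1.07847
(2) 0.191 × 187 × 0.0282 = 1.00722
Highest is cycle (1) at 1.0785 (>1, arbitrage).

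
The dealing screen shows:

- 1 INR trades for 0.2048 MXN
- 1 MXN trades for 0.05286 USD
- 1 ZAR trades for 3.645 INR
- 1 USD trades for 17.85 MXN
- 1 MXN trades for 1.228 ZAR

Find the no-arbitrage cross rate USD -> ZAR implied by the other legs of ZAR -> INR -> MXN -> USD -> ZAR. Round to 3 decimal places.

25.342

Known legs of the cycle: 3.645 × 0.2048 × 0.05286 = 0.03945977856
For no arbitrage the full-cycle product must be 1, so the missing rate is 1 / 0.03945977856 ≈ 25.34226.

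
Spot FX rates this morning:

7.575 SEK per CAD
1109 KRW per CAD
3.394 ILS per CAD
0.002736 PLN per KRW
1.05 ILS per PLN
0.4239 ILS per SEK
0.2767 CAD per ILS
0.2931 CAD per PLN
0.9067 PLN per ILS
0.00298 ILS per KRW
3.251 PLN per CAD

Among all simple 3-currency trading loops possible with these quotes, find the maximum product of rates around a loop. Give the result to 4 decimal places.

CAD→PLN→ILS→CAD: 3.251 × 1.05 × 0.2767 = 0.94453
CAD→KRW→ILS→CAD: 1109 × 0.00298 × 0.2767 = 0.91444
CAD→ILS→PLN→CAD: 3.394 × 0.9067 × 0.2931 = 0.90197
CAD→KRW→PLN→CAD: 1109 × 0.002736 × 0.2931 = 0.88933
CAD→SEK→ILS→CAD: 7.575 × 0.4239 × 0.2767 = 0.88850
Maximum is CAD→PLN→ILS→CAD at 0.9445; no arbitrage — every cycle loses value.

0.9445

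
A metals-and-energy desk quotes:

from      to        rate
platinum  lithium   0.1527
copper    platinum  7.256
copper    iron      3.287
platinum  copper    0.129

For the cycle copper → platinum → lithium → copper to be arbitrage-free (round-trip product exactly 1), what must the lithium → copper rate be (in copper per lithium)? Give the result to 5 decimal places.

Known legs of the cycle: 7.256 × 0.1527 = 1.1079912
For no arbitrage the full-cycle product must be 1, so the missing rate is 1 / 1.1079912 ≈ 0.9025342.

0.90253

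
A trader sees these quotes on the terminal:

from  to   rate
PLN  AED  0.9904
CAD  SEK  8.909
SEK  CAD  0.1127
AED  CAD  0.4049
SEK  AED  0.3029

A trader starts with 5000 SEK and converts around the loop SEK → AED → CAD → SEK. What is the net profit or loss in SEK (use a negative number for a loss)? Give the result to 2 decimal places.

5000 SEK × 0.3029 = 1514.5 AED
1514.5 AED × 0.4049 = 613.22105 CAD
613.22105 CAD × 8.909 = 5463.18633445 SEK
Net change: 5463.18633445 − 5000 = 463.18633445 SEK

463.19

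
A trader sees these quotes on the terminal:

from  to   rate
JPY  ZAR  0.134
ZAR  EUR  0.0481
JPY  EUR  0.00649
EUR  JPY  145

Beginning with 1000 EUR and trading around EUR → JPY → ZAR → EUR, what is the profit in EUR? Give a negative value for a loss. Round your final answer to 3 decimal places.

-65.417

1000 EUR × 145 = 145000 JPY
145000 JPY × 0.134 = 19430 ZAR
19430 ZAR × 0.0481 = 934.583 EUR
Net change: 934.583 − 1000 = -65.417 EUR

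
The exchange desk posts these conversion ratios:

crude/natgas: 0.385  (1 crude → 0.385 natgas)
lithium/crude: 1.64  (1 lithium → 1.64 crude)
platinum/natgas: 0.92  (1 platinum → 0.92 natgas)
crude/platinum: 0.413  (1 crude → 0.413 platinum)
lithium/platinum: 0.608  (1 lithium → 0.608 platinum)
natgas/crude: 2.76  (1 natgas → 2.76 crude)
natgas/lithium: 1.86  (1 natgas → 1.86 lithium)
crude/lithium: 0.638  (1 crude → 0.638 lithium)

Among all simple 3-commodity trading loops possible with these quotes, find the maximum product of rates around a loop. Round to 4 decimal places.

1.1744

crude→natgas→lithium→crude: 0.385 × 1.86 × 1.64 = 1.17440
crude→platinum→natgas→crude: 0.413 × 0.92 × 2.76 = 1.04869
natgas→lithium→platinum→natgas: 1.86 × 0.608 × 0.92 = 1.04041
Maximum is crude→natgas→lithium→crude at 1.1744; arbitrage exists.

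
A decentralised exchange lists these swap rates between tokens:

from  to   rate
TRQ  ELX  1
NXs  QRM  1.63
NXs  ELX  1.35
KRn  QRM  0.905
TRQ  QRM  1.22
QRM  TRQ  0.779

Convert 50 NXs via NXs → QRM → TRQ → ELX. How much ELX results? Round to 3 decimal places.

50 NXs × 1.63 = 81.5 QRM
81.5 QRM × 0.779 = 63.4885 TRQ
63.4885 TRQ × 1 = 63.4885 ELX

63.489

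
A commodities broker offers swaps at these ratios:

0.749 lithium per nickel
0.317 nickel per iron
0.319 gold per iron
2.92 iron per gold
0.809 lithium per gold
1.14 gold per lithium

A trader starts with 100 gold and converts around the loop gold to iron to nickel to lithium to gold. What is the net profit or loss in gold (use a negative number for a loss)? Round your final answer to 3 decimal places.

-20.963

100 gold × 2.92 = 292 iron
292 iron × 0.317 = 92.564 nickel
92.564 nickel × 0.749 = 69.330436 lithium
69.330436 lithium × 1.14 = 79.03669704 gold
Net change: 79.03669704 − 100 = -20.96330296 gold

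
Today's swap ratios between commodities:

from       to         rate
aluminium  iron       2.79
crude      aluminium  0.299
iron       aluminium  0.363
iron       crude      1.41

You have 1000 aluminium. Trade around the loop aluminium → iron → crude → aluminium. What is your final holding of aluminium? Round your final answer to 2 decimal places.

1000 aluminium × 2.79 = 2790 iron
2790 iron × 1.41 = 3933.9 crude
3933.9 crude × 0.299 = 1176.2361 aluminium

1176.24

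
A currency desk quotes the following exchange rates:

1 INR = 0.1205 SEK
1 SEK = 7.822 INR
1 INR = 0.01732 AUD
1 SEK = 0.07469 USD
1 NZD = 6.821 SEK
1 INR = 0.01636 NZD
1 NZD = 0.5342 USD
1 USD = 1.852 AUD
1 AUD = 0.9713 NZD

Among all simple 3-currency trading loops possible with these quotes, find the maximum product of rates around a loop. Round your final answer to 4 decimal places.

USD→AUD→NZD→USD: 1.852 × 0.9713 × 0.5342 = 0.96094
SEK→INR→NZD→SEK: 7.822 × 0.01636 × 6.821 = 0.87287
Maximum is USD→AUD→NZD→USD at 0.9609; no arbitrage — every cycle loses value.

0.9609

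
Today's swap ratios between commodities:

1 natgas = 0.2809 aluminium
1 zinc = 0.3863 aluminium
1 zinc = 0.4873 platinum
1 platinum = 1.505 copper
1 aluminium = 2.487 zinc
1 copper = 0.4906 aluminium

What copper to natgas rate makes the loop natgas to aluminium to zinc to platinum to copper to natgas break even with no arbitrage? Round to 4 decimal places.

Known legs of the cycle: 0.2809 × 2.487 × 0.4873 × 1.505 = 0.51234256214295
For no arbitrage the full-cycle product must be 1, so the missing rate is 1 / 0.51234256214295 ≈ 1.951819.

1.9518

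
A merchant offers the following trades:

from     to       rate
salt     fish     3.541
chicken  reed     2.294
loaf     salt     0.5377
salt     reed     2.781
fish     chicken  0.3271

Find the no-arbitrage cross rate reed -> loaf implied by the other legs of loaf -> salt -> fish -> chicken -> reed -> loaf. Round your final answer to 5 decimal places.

0.69994

Known legs of the cycle: 0.5377 × 3.541 × 0.3271 × 2.294 = 1.42869630302018
For no arbitrage the full-cycle product must be 1, so the missing rate is 1 / 1.42869630302018 ≈ 0.6999388.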